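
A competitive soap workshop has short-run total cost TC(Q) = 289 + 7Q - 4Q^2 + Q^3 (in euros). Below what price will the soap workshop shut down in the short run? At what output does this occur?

€3 per unit, at Q = 2

The shutdown price is the minimum of AVC. VC = 7Q - 4Q^2 + Q^3, so AVC = 7 - 4Q + Q^2.
dAVC/dQ = -4 + 2Q = 0 gives Q = 2. min AVC = 7 - 4·2 + 2^2 = 3.
For P < €3 the firm produces nothing.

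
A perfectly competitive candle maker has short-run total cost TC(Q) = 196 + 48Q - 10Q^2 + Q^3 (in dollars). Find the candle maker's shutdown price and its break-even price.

AVC = 48 - 10Q + Q^2; minimized at Q = 5, giving min AVC = $23. That is the shutdown price.
ATC = 196/Q + 48 - 10Q + Q^2. Setting dATC/dQ = −196/Q^2 − 10 + 2Q = 0 gives Q = 7 (since 2·7^3 − 10·7^2 = 196).
min ATC = 196/7 + 48 − 10·7 + 7^2 = $55. That is the break-even price.
Between these two prices the firm operates at a loss; above $55 it earns a profit.

Shutdown price = $23; break-even price = $55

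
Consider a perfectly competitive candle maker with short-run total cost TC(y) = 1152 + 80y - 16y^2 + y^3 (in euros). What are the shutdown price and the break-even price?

Shutdown price = min AVC. AVC = 80 - 16y + y^2, with vertex at y = 8 and minimum €16.
ATC = 1152/y + 80 - 16y + y^2. Setting dATC/dy = −1152/y^2 − 16 + 2y = 0 gives y = 12 (since 2·12^3 − 16·12^2 = 1152).
min ATC = 1152/12 + 80 − 16·12 + 12^2 = €128. That is the break-even price.
For €16 ≤ P < €128 the firm produces at a loss; below €16 it shuts down.

Shutdown price = €16; break-even price = €128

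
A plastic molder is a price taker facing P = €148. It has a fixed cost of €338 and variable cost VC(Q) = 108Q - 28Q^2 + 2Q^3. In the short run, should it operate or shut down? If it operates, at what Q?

Produce at Q = 10

Variable cost is VC = 108Q - 28Q^2 + 2Q^3, so AVC = VC/Q = 108 - 28Q + 2Q^2 and MC = dTC/dQ = 108 - 56Q + 6Q^2.
AVC hits its minimum where MC = AVC, at Q = 7, giving min AVC = 108 - 28·7 + 2·7^2 = €10.
Since P = €148 ≥ min AVC = €10, price covers variable cost and the firm should produce.
P = MC gives -40 - 56Q + 6Q^2 = 0, with roots -2/3 and 10. Take the larger (rising MC): Q* = 10.
Check: AVC at Q = 10 is €28 ≤ P, so revenue covers variable cost.
Profit = P·Q − TC = 148·10 − 618 = €862.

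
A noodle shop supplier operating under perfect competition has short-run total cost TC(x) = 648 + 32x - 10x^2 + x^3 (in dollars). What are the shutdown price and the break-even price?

AVC = 32 - 10x + x^2; minimized at x = 5, giving min AVC = $7. That is the shutdown price.
ATC = 648/x + 32 - 10x + x^2. Setting dATC/dx = −648/x^2 − 10 + 2x = 0 gives x = 9 (since 2·9^3 − 10·9^2 = 648).
min ATC = 648/9 + 32 − 10·9 + 9^2 = $95. That is the break-even price.
Between these two prices the firm operates at a loss; above $95 it earns a profit.

Shutdown price = $7; break-even price = $95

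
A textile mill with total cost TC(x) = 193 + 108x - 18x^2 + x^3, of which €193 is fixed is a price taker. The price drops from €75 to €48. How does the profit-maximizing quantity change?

MC = 108 - 36x + 3x^2; the shutdown threshold is min AVC = €27 (at x = 9).
With P = €75 above the shutdown price, P = MC gives x = 11.
At P = €48 ≥ min AVC, set P = MC: x = 10. The firm stays open but cuts output.

Output falls from 11 to 10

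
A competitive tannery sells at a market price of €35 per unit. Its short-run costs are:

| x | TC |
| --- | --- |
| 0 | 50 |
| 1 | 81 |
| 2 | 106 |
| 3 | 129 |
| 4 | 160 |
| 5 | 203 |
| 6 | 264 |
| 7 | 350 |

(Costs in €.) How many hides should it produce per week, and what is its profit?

x = 4; profit = -€20

Compute π = P·x − TC at each output: x=0: -50; x=1: -46; x=2: -36; x=3: -24; x=4: -20; x=5: -28; x=6: -54; x=7: -105.
Profit is maximized at x = 4. AVC there is 110/4 = €27.50 ≤ P, so producing beats shutting down (which would give -€50).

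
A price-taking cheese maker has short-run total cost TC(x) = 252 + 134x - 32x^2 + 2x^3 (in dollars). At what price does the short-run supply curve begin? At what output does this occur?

The firm shuts down when price falls below the minimum of average variable cost. AVC = VC/x = 134 - 32x + 2x^2.
At the minimum of AVC, MC = AVC. MC = 134 - 64x + 6x^2; setting MC = AVC gives 4x^2 - 32x = 0, so x = 8. min AVC = 6.
The firm shuts down for any P below $6.

$6 per unit, at x = 8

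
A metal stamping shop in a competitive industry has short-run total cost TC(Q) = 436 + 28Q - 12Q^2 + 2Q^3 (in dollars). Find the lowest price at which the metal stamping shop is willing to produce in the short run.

The shutdown price is the minimum of AVC. VC = 28Q - 12Q^2 + 2Q^3, so AVC = 28 - 12Q + 2Q^2.
At the minimum of AVC, MC = AVC. MC = 28 - 24Q + 6Q^2; setting MC = AVC gives 4Q^2 - 12Q = 0, so Q = 3. min AVC = 10.
So the shutdown price is $10.

$10 per unit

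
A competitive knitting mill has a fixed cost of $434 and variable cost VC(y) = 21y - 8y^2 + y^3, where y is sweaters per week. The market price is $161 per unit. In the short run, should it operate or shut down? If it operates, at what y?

Strip out fixed cost: VC = 21y - 8y^2 + y^3. Then AVC = 21 - 8y + y^2 and MC = 21 - 16y + 3y^2.
The AVC parabola has its vertex at y = 8/2 = 4, where AVC = 21 - 8·4 + 4^2 = $5.
Because $161 ≥ $5, revenue can cover variable cost; the firm operates.
Solving P = MC: -140 - 16y + 3y^2 = 0 ⇒ y = -14/3 or 10. On the upward-sloping branch, y* = 10.
Check: AVC at y = 10 is $41 ≤ P, so revenue covers variable cost.
Profit = P·y − TC = 161·10 − 844 = $766.

Produce at y = 10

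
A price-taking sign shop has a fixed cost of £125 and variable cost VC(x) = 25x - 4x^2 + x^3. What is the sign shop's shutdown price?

The firm shuts down when price falls below the minimum of average variable cost. AVC = VC/x = 25 - 4x + x^2.
dAVC/dx = -4 + 2x = 0 gives x = 2. min AVC = 25 - 4·2 + 2^2 = 21.
So the shutdown price is £21.

£21 per unit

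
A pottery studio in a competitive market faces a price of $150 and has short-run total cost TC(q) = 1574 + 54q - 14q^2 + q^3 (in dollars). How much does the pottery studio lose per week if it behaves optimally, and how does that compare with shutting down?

AVC = 54 - 14q + q^2; min AVC = $5 at q = 7. Since P = $150 ≥ min AVC, the firm produces.
With MC = 54 - 28q + 3q^2, P = MC on the upward-sloping part at q* = 12.
TR = 150·12 = 1800. TC = 1574 + 360 = 1934. Profit = 1800 − 1934 = -$134.
That loss of $134 beats the $1574 the firm would lose by shutting down; producing recovers $1440 of fixed cost.

Profit = -$134 at q = 12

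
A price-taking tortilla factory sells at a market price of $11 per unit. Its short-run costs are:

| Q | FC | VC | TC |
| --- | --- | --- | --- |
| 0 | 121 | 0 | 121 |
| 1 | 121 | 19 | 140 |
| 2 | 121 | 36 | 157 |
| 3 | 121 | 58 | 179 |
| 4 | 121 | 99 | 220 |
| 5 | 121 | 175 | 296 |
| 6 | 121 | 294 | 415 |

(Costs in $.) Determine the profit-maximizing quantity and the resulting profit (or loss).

Q = 0 (shut down); profit = -$121

Compute π = P·Q − TC at each output: Q=0: -121; Q=1: -129; Q=2: -135; Q=3: -146; Q=4: -176; Q=5: -241; Q=6: -349.
Profit is highest at Q = 0. Equivalently, the lowest AVC in the table is 36/2 ≈ $18 at Q = 2, and P = $11 falls below it — price never covers variable cost, so the firm shuts down and loses only its fixed cost.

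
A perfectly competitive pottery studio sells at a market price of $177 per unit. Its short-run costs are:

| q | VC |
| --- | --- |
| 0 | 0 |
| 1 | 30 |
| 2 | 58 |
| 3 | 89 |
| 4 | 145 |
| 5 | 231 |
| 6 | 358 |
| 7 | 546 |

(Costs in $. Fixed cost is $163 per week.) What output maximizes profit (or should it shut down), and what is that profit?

Tabulate TR − TC: q=0: -163; q=1: -16; q=2: 133; q=3: 279; q=4: 400; q=5: 491; q=6: 541; q=7: 530.
Profit is maximized at q = 6. AVC there is 358/6 = $59.67 ≤ P, so producing beats shutting down (which would give -$163).

q = 6; profit = $541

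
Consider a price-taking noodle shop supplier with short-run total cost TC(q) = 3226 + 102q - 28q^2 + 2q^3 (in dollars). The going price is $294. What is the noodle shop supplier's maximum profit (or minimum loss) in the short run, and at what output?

Profit = -$346 at q = 12

AVC = 102 - 28q + 2q^2 has its minimum $4 at q = 7; price $294 clears that bar, so the firm operates.
With MC = 102 - 56q + 6q^2, P = MC on the upward-sloping part at q* = 12.
TR = 294·12 = 3528. TC = 3226 + 648 = 3874. Profit = 3528 − 3874 = -$346.
Shutting down would mean losing the fixed cost of $3226, so operating at a loss of $346 is better by $2880.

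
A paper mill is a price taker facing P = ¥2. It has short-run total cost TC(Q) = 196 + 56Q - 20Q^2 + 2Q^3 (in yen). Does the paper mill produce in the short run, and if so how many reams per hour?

Shut down

Strip out fixed cost: VC = 56Q - 20Q^2 + 2Q^3. Then AVC = 56 - 20Q + 2Q^2 and MC = 56 - 40Q + 6Q^2.
AVC is minimized where dAVC/dQ = -20 + 4Q = 0, at Q = 5; min AVC = 56 - 20·5 + 2·5^2 = ¥6.
P = ¥2 lies below min AVC = ¥6; no output level covers variable cost.
The firm minimizes its loss by shutting down and losing only its fixed cost of ¥196.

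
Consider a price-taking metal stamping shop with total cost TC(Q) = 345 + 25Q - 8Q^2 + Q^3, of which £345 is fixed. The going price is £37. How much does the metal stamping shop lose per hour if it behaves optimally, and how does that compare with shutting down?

AVC = 25 - 8Q + Q^2; min AVC = £9 at Q = 4. Since P = £37 ≥ min AVC, the firm produces.
With MC = 25 - 16Q + 3Q^2, P = MC on the upward-sloping part at Q* = 6.
TR = 37·6 = 222. TC = 345 + 78 = 423. Profit = 222 − 423 = -£201.
That loss of £201 beats the £345 the firm would lose by shutting down; producing recovers £144 of fixed cost.

Profit = -£201 at Q = 6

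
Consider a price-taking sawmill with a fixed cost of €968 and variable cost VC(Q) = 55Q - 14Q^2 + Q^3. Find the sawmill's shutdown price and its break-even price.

Shutdown price = €6; break-even price = €110

AVC = 55 - 14Q + Q^2; minimized at Q = 7, giving min AVC = €6. That is the shutdown price.
ATC = 968/Q + 55 - 14Q + Q^2. Setting dATC/dQ = −968/Q^2 − 14 + 2Q = 0 gives Q = 11 (since 2·11^3 − 14·11^2 = 968).
min ATC = 968/11 + 55 − 14·11 + 11^2 = €110. That is the break-even price.
Between these two prices the firm operates at a loss; above €110 it earns a profit.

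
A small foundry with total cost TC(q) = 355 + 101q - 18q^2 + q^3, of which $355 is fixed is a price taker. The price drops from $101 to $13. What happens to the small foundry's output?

AVC = 101 - 18q + q^2, minimized at q = 9 where min AVC = $20. MC = 101 - 36q + 3q^2.
With P = $101 above the shutdown price, P = MC gives q = 12.
At P = $13 < min AVC = $20, price no longer covers variable cost at any output, so the firm shuts down: q = 0.

Output falls from 12 to 0 (the firm shuts down)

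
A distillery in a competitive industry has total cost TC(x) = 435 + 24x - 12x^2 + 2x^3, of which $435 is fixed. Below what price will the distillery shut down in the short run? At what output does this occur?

$6 per unit, at x = 3

The firm shuts down when price falls below the minimum of average variable cost. AVC = VC/x = 24 - 12x + 2x^2.
At the minimum of AVC, MC = AVC. MC = 24 - 24x + 6x^2; setting MC = AVC gives 4x^2 - 12x = 0, so x = 3. min AVC = 6.
So the shutdown price is $6.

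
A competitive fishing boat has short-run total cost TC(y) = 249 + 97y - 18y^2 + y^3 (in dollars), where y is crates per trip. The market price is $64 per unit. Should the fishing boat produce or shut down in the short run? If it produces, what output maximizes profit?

Variable cost is VC = 97y - 18y^2 + y^3, so AVC = VC/y = 97 - 18y + y^2 and MC = dTC/dy = 97 - 36y + 3y^2.
AVC is minimized where dAVC/dy = -18 + 2y = 0, at y = 9; min AVC = 97 - 18·9 + 9^2 = $16.
Since P = $64 ≥ min AVC = $16, price covers variable cost and the firm should produce.
Solving P = MC: 33 - 36y + 3y^2 = 0 ⇒ y = 1 or 11. On the upward-sloping branch, y* = 11.
Check: AVC at y = 11 is $20 ≤ P, so revenue covers variable cost.
Profit = P·y − TC = 64·11 − 469 = $235.

Produce at y = 11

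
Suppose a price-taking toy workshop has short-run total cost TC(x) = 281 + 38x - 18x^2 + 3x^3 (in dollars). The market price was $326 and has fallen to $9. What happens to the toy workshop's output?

Output falls from 8 to 0 (the firm shuts down)

AVC = 38 - 18x + 3x^2, minimized at x = 3 where min AVC = $11. MC = 38 - 36x + 9x^2.
At P = $326 ≥ min AVC, set P = MC on the rising branch: x = 8.
At P = $9 < min AVC = $11, price no longer covers variable cost at any output, so the firm shuts down: x = 0.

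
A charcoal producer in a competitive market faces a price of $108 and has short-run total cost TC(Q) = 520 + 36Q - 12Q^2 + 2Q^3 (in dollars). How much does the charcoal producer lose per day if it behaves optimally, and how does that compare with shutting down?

Profit = -$88 at Q = 6

AVC = 36 - 12Q + 2Q^2; min AVC = $18 at Q = 3. Since P = $108 ≥ min AVC, the firm produces.
With MC = 36 - 24Q + 6Q^2, P = MC on the upward-sloping part at Q* = 6.
TR = 108·6 = 648. TC = 520 + 216 = 736. Profit = 648 − 736 = -$88.
By producing, the firm covers all variable cost plus $432 of fixed cost; shutting down would lose the full $520.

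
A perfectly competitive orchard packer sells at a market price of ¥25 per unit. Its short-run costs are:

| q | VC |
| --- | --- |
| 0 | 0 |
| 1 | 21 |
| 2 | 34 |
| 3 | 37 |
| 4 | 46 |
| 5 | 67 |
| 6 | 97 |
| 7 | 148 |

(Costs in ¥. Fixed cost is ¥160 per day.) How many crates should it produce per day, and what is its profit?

Compute π = P·q − TC at each output: q=0: -160; q=1: -156; q=2: -144; q=3: -122; q=4: -106; q=5: -102; q=6: -107; q=7: -133.
Profit is maximized at q = 5. AVC there is 67/5 = ¥13.40 ≤ P, so producing beats shutting down (which would give -¥160).

q = 5; profit = -¥102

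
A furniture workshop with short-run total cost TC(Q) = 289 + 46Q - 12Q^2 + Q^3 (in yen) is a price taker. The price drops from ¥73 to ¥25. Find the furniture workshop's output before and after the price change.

MC = 46 - 24Q + 3Q^2; the shutdown threshold is min AVC = ¥10 (at Q = 6).
At P = ¥73 ≥ min AVC, set P = MC on the rising branch: Q = 9.
At P = ¥25 ≥ min AVC, set P = MC: Q = 7. The firm stays open but cuts output.

Output falls from 9 to 7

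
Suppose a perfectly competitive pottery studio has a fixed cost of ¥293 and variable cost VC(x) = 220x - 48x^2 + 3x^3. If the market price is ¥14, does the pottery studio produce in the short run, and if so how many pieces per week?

Strip out fixed cost: VC = 220x - 48x^2 + 3x^3. Then AVC = 220 - 48x + 3x^2 and MC = 220 - 96x + 9x^2.
AVC hits its minimum where MC = AVC, at x = 8, giving min AVC = 220 - 48·8 + 3·8^2 = ¥28.
Since P = ¥14 < min AVC = ¥28, price fails to cover variable cost at any output.
Best response: produce nothing and absorb the ¥293 fixed cost.

Shut down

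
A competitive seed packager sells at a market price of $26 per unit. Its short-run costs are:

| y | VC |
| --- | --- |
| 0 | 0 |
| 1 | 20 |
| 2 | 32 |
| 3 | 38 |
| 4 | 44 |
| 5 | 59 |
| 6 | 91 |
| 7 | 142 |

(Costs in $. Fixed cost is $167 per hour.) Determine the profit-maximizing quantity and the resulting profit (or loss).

y = 5; profit = -$96

Compute π = P·y − TC at each output: y=0: -167; y=1: -161; y=2: -147; y=3: -127; y=4: -107; y=5: -96; y=6: -102; y=7: -127.
Profit is maximized at y = 5. AVC there is 59/5 = $11.80 ≤ P, so producing beats shutting down (which would give -$167).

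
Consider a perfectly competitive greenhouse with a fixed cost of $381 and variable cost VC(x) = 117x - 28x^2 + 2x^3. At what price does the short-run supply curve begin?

The firm shuts down when price falls below the minimum of average variable cost. AVC = VC/x = 117 - 28x + 2x^2.
At the minimum of AVC, MC = AVC. MC = 117 - 56x + 6x^2; setting MC = AVC gives 4x^2 - 28x = 0, so x = 7. min AVC = 19.
The firm shuts down for any P below $19.

$19 per unit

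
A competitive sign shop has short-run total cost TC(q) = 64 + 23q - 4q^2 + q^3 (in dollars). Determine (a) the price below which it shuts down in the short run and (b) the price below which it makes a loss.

Shutdown price = $19; break-even price = $39

AVC = 23 - 4q + q^2; minimized at q = 2, giving min AVC = $19. That is the shutdown price.
ATC = 64/q + 23 - 4q + q^2. Setting dATC/dq = −64/q^2 − 4 + 2q = 0 gives q = 4 (since 2·4^3 − 4·4^2 = 64).
min ATC = 64/4 + 23 − 4·4 + 4^2 = $39. That is the break-even price.
For $19 ≤ P < $39 the firm produces at a loss; below $19 it shuts down.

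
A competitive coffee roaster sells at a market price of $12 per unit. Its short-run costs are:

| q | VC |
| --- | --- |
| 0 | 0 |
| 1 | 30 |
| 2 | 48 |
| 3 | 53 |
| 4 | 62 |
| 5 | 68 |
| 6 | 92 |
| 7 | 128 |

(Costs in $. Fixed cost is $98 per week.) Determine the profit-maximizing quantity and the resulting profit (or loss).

Tabulate TR − TC: q=0: -98; q=1: -116; q=2: -122; q=3: -115; q=4: -112; q=5: -106; q=6: -118; q=7: -142.
Profit is highest at q = 0. Equivalently, the lowest AVC in the table is 68/5 ≈ $13.60 at q = 5, and P = $12 falls below it — price never covers variable cost, so the firm shuts down and loses only its fixed cost.

q = 0 (shut down); profit = -$98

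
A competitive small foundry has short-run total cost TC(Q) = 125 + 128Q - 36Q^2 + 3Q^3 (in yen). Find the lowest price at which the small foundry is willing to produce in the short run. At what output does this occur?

The shutdown price is the minimum of AVC. VC = 128Q - 36Q^2 + 3Q^3, so AVC = 128 - 36Q + 3Q^2.
At the minimum of AVC, MC = AVC. MC = 128 - 72Q + 9Q^2; setting MC = AVC gives 6Q^2 - 36Q = 0, so Q = 6. min AVC = 20.
So the shutdown price is ¥20.

¥20 per unit, at Q = 6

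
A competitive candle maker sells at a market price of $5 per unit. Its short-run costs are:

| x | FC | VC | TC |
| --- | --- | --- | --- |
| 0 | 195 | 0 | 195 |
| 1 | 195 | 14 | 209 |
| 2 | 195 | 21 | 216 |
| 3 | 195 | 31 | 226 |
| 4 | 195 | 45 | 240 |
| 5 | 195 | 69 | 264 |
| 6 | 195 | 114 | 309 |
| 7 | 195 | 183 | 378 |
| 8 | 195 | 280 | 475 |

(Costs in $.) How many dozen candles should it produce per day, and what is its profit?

x = 0 (shut down); profit = -$195

Tabulate TR − TC: x=0: -195; x=1: -204; x=2: -206; x=3: -211; x=4: -220; x=5: -239; x=6: -279; x=7: -343; x=8: -435.
Profit is highest at x = 0. Equivalently, the lowest AVC in the table is 31/3 ≈ $10.33 at x = 3, and P = $5 falls below it — price never covers variable cost, so the firm shuts down and loses only its fixed cost.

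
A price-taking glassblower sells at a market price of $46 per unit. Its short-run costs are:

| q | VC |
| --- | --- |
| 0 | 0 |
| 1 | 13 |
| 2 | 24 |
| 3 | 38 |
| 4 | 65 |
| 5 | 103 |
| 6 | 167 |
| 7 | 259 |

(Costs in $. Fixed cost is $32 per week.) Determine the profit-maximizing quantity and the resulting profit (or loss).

q = 5; profit = $95

Tabulate TR − TC: q=0: -32; q=1: 1; q=2: 36; q=3: 68; q=4: 87; q=5: 95; q=6: 77; q=7: 31.
Profit is maximized at q = 5. AVC there is 103/5 = $20.60 ≤ P, so producing beats shutting down (which would give -$32).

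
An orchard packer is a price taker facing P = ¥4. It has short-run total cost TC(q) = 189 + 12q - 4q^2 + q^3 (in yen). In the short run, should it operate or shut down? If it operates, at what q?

Shut down

From TC, MC = TC'(q) = 12 - 8q + 3q^2 and AVC = VC/q = 12 - 4q + q^2.
The AVC parabola has its vertex at q = 4/2 = 2, where AVC = 12 - 4·2 + 2^2 = ¥8.
Since P = ¥4 < min AVC = ¥8, price fails to cover variable cost at any output.
The firm minimizes its loss by shutting down and losing only its fixed cost of ¥189.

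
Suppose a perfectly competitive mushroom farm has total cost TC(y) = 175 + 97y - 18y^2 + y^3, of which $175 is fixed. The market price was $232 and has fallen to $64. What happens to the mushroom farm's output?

Output falls from 15 to 11

AVC = 97 - 18y + y^2, minimized at y = 9 where min AVC = $16. MC = 97 - 36y + 3y^2.
At P = $232 ≥ min AVC, set P = MC on the rising branch: y = 15.
At P = $64 ≥ min AVC, set P = MC: y = 11. The firm stays open but cuts output.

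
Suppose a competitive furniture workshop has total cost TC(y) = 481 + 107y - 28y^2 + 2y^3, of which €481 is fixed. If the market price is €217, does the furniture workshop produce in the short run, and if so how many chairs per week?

From TC, MC = TC'(y) = 107 - 56y + 6y^2 and AVC = VC/y = 107 - 28y + 2y^2.
The AVC parabola has its vertex at y = 28/4 = 7, where AVC = 107 - 28·7 + 2·7^2 = €9.
Because €217 ≥ €9, revenue can cover variable cost; the firm operates.
Set P = MC: 217 = 107 - 56y + 6y^2 → -110 - 56y + 6y^2 = 0. The roots are y = -5/3 and y = 11; the profit-maximizing output is on the rising part of MC, so y* = 11.
Check: AVC at y = 11 is €41 ≤ P, so revenue covers variable cost.
Profit = P·y − TC = 217·11 − 932 = €1455.

Produce at y = 11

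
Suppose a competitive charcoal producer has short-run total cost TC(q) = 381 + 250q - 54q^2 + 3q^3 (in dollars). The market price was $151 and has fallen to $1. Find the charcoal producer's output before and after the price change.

Output falls from 11 to 0 (the firm shuts down)

AVC = 250 - 54q + 3q^2, minimized at q = 9 where min AVC = $7. MC = 250 - 108q + 9q^2.
With P = $151 above the shutdown price, P = MC gives q = 11.
At P = $1 < min AVC = $7, price no longer covers variable cost at any output, so the firm shuts down: q = 0.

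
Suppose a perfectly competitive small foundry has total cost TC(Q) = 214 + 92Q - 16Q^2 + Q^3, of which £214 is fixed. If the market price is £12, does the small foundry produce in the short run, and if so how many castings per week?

Shut down

Variable cost is VC = 92Q - 16Q^2 + Q^3, so AVC = VC/Q = 92 - 16Q + Q^2 and MC = dTC/dQ = 92 - 32Q + 3Q^2.
AVC hits its minimum where MC = AVC, at Q = 8, giving min AVC = 92 - 16·8 + 8^2 = £28.
With P < min AVC (£12 < £28), every unit sold adds to the loss.
Best response: produce nothing and absorb the £214 fixed cost.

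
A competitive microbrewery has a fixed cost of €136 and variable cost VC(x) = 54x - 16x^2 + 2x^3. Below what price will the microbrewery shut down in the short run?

€22 per unit

Short-run supply begins at min AVC. From VC = 54x - 16x^2 + 2x^3, AVC = 54 - 16x + 2x^2.
dAVC/dx = -16 + 4x = 0 gives x = 4. min AVC = 54 - 16·4 + 2·4^2 = 22.
So the shutdown price is €22.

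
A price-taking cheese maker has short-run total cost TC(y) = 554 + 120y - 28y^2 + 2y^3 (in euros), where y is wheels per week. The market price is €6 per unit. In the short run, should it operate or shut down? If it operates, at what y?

Strip out fixed cost: VC = 120y - 28y^2 + 2y^3. Then AVC = 120 - 28y + 2y^2 and MC = 120 - 56y + 6y^2.
AVC is minimized where dAVC/dy = -28 + 4y = 0, at y = 7; min AVC = 120 - 28·7 + 2·7^2 = €22.
P = €6 lies below min AVC = €22; no output level covers variable cost.
The firm minimizes its loss by shutting down and losing only its fixed cost of €554.

Shut down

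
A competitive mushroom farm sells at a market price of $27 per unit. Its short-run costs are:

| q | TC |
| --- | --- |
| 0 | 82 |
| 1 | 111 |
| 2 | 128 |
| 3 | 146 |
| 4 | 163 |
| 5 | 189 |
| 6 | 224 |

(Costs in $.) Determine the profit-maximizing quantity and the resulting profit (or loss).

Tabulate TR − TC: q=0: -82; q=1: -84; q=2: -74; q=3: -65; q=4: -55; q=5: -54; q=6: -62.
Profit is maximized at q = 5. AVC there is 107/5 = $21.40 ≤ P, so producing beats shutting down (which would give -$82).

q = 5; profit = -$54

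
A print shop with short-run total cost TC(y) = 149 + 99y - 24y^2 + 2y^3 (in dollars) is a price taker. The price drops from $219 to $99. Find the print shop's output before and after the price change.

AVC = 99 - 24y + 2y^2, minimized at y = 6 where min AVC = $27. MC = 99 - 48y + 6y^2.
At P = $219 ≥ min AVC, set P = MC on the rising branch: y = 10.
At P = $99 ≥ min AVC, set P = MC: y = 8. The firm stays open but cuts output.

Output falls from 10 to 8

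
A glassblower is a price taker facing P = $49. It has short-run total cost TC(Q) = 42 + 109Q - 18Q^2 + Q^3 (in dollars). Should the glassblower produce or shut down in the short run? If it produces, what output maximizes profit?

From TC, MC = TC'(Q) = 109 - 36Q + 3Q^2 and AVC = VC/Q = 109 - 18Q + Q^2.
The AVC parabola has its vertex at Q = 18/2 = 9, where AVC = 109 - 18·9 + 9^2 = $28.
P = $49 exceeds min AVC = $28, so the firm stays open.
P = MC gives 60 - 36Q + 3Q^2 = 0, with roots 2 and 10. Take the larger (rising MC): Q* = 10.
Check: AVC at Q = 10 is $29 ≤ P, so revenue covers variable cost.
Profit = P·Q − TC = 49·10 − 332 = $158.

Produce at Q = 10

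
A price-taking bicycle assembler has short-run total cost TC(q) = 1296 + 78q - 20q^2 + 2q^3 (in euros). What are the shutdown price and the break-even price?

Shutdown price = €28; break-even price = €204

AVC = 78 - 20q + 2q^2; minimized at q = 5, giving min AVC = €28. That is the shutdown price.
ATC = 1296/q + 78 - 20q + 2q^2. Setting dATC/dq = −1296/q^2 − 20 + 4q = 0 gives q = 9 (since 4·9^3 − 20·9^2 = 1296).
min ATC = 1296/9 + 78 − 20·9 + 2·9^2 = €204. That is the break-even price.
Between these two prices the firm operates at a loss; above €204 it earns a profit.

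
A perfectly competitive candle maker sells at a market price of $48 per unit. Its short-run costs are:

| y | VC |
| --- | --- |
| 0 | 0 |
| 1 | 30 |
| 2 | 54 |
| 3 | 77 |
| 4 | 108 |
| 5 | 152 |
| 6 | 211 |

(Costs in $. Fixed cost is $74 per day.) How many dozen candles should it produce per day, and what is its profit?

y = 5; profit = $14

Tabulate TR − TC: y=0: -74; y=1: -56; y=2: -32; y=3: -7; y=4: 10; y=5: 14; y=6: 3.
Profit is maximized at y = 5. AVC there is 152/5 = $30.40 ≤ P, so producing beats shutting down (which would give -$74).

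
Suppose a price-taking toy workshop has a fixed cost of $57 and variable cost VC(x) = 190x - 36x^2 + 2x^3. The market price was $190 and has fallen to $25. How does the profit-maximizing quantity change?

MC = 190 - 72x + 6x^2; the shutdown threshold is min AVC = $28 (at x = 9).
With P = $190 above the shutdown price, P = MC gives x = 12.
At P = $25 < min AVC = $28, price no longer covers variable cost at any output, so the firm shuts down: x = 0.

Output falls from 12 to 0 (the firm shuts down)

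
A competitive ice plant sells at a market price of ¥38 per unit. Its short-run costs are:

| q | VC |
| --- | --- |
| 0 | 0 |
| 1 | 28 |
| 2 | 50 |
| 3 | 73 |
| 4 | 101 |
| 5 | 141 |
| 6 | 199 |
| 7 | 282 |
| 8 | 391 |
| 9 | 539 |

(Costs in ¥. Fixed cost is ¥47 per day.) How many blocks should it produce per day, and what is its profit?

Profit at each row (π = 38q − TC): q=0: -47; q=1: -37; q=2: -21; q=3: -6; q=4: 4; q=5: 2; q=6: -18; q=7: -63; q=8: -134; q=9: -244.
Profit is maximized at q = 4. AVC there is 101/4 = ¥25.25 ≤ P, so producing beats shutting down (which would give -¥47).

q = 4; profit = ¥4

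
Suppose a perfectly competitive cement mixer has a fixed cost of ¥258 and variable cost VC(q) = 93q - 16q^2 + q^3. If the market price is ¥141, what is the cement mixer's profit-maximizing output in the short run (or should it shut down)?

Produce at q = 12

Strip out fixed cost: VC = 93q - 16q^2 + q^3. Then AVC = 93 - 16q + q^2 and MC = 93 - 32q + 3q^2.
AVC is minimized where dAVC/dq = -16 + 2q = 0, at q = 8; min AVC = 93 - 16·8 + 8^2 = ¥29.
Since P = ¥141 ≥ min AVC = ¥29, price covers variable cost and the firm should produce.
Set P = MC: 141 = 93 - 32q + 3q^2 → -48 - 32q + 3q^2 = 0. The roots are q = -4/3 and q = 12; the profit-maximizing output is on the rising part of MC, so q* = 12.
Check: AVC at q = 12 is ¥45 ≤ P, so revenue covers variable cost.
Profit = P·q − TC = 141·12 − 798 = ¥894.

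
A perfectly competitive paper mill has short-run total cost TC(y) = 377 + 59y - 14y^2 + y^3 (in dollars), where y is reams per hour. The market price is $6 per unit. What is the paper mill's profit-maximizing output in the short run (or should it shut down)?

Shut down

From TC, MC = TC'(y) = 59 - 28y + 3y^2 and AVC = VC/y = 59 - 14y + y^2.
AVC is minimized where dAVC/dy = -14 + 2y = 0, at y = 7; min AVC = 59 - 14·7 + 7^2 = $10.
With P < min AVC ($6 < $10), every unit sold adds to the loss.
Shutting down limits the loss to fixed cost, $377.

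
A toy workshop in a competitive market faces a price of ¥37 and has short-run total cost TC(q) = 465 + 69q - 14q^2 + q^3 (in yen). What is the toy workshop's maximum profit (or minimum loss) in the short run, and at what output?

AVC = 69 - 14q + q^2 has its minimum ¥20 at q = 7; price ¥37 clears that bar, so the firm operates.
With MC = 69 - 28q + 3q^2, P = MC on the upward-sloping part at q* = 8.
TR = 37·8 = 296. TC = 465 + 168 = 633. Profit = 296 − 633 = -¥337.
By producing, the firm covers all variable cost plus ¥128 of fixed cost; shutting down would lose the full ¥465.

Profit = -¥337 at q = 8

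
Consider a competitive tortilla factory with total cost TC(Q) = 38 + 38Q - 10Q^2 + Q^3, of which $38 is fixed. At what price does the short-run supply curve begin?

$13 per unit

The firm shuts down when price falls below the minimum of average variable cost. AVC = VC/Q = 38 - 10Q + Q^2.
dAVC/dQ = -10 + 2Q = 0 gives Q = 5. min AVC = 38 - 10·5 + 5^2 = 13.
For P < $13 the firm produces nothing.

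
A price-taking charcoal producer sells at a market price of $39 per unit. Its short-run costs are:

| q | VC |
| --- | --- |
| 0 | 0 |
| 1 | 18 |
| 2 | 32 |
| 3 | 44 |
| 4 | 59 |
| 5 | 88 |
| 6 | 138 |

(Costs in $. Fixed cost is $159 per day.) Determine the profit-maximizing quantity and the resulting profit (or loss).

q = 5; profit = -$52

Tabulate TR − TC: q=0: -159; q=1: -138; q=2: -113; q=3: -86; q=4: -62; q=5: -52; q=6: -63.
Profit is maximized at q = 5. AVC there is 88/5 = $17.60 ≤ P, so producing beats shutting down (which would give -$159).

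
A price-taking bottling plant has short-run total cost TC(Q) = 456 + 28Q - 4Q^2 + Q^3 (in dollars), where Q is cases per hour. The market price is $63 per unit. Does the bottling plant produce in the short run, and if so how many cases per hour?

Variable cost is VC = 28Q - 4Q^2 + Q^3, so AVC = VC/Q = 28 - 4Q + Q^2 and MC = dTC/dQ = 28 - 8Q + 3Q^2.
AVC is minimized where dAVC/dQ = -4 + 2Q = 0, at Q = 2; min AVC = 28 - 4·2 + 2^2 = $24.
P = $63 exceeds min AVC = $24, so the firm stays open.
Set P = MC: 63 = 28 - 8Q + 3Q^2 → -35 - 8Q + 3Q^2 = 0. The roots are Q = -7/3 and Q = 5; the profit-maximizing output is on the rising part of MC, so Q* = 5.
Check: AVC at Q = 5 is $33 ≤ P, so revenue covers variable cost.
Profit = P·Q − TC = 63·5 − 621 = -$306, a loss, but smaller than the $456 fixed cost the firm would lose by shutting down.

Produce at Q = 5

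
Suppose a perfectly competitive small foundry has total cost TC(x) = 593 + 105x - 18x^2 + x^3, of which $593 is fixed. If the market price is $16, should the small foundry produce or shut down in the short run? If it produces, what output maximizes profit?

From TC, MC = TC'(x) = 105 - 36x + 3x^2 and AVC = VC/x = 105 - 18x + x^2.
AVC hits its minimum where MC = AVC, at x = 9, giving min AVC = 105 - 18·9 + 9^2 = $24.
Since P = $16 < min AVC = $24, price fails to cover variable cost at any output.
Shutting down limits the loss to fixed cost, $593.

Shut down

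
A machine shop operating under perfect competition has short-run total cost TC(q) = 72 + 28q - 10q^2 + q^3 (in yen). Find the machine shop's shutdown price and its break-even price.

Shutdown price = ¥3; break-even price = ¥16

Shutdown price = min AVC. AVC = 28 - 10q + q^2, with vertex at q = 5 and minimum ¥3.
ATC = 72/q + 28 - 10q + q^2. Setting dATC/dq = −72/q^2 − 10 + 2q = 0 gives q = 6 (since 2·6^3 − 10·6^2 = 72).
min ATC = 72/6 + 28 − 10·6 + 6^2 = ¥16. That is the break-even price.
For ¥3 ≤ P < ¥16 the firm produces at a loss; below ¥3 it shuts down.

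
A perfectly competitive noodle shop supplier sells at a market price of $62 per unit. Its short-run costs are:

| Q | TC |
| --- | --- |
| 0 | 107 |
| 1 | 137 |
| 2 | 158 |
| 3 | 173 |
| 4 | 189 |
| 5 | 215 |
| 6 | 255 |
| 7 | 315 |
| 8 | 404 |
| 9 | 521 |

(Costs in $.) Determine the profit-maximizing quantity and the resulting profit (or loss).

Profit at each row (π = 62Q − TC): Q=0: -107; Q=1: -75; Q=2: -34; Q=3: 13; Q=4: 59; Q=5: 95; Q=6: 117; Q=7: 119; Q=8: 92; Q=9: 37.
Profit is maximized at Q = 7. AVC there is 208/7 = $29.71 ≤ P, so producing beats shutting down (which would give -$107).

Q = 7; profit = $119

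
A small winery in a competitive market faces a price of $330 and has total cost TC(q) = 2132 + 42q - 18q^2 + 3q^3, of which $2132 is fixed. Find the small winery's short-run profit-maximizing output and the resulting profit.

Profit = -$212 at q = 8

AVC = 42 - 18q + 3q^2 has its minimum $15 at q = 3; price $330 clears that bar, so the firm operates.
With MC = 42 - 36q + 9q^2, P = MC on the upward-sloping part at q* = 8.
TR = 330·8 = 2640. TC = 2132 + 720 = 2852. Profit = 2640 − 2852 = -$212.
By producing, the firm covers all variable cost plus $1920 of fixed cost; shutting down would lose the full $2132.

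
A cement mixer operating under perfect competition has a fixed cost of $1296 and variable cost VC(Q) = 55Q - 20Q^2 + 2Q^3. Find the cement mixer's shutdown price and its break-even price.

Shutdown price = $5; break-even price = $181

Shutdown price = min AVC. AVC = 55 - 20Q + 2Q^2, with vertex at Q = 5 and minimum $5.
ATC = 1296/Q + 55 - 20Q + 2Q^2. Setting dATC/dQ = −1296/Q^2 − 20 + 4Q = 0 gives Q = 9 (since 4·9^3 − 20·9^2 = 1296).
min ATC = 1296/9 + 55 − 20·9 + 2·9^2 = $181. That is the break-even price.
For $5 ≤ P < $181 the firm produces at a loss; below $5 it shuts down.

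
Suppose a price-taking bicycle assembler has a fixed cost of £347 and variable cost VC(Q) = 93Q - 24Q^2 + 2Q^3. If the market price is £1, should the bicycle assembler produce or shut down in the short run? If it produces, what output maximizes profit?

From TC, MC = TC'(Q) = 93 - 48Q + 6Q^2 and AVC = VC/Q = 93 - 24Q + 2Q^2.
AVC hits its minimum where MC = AVC, at Q = 6, giving min AVC = 93 - 24·6 + 2·6^2 = £21.
P = £1 lies below min AVC = £21; no output level covers variable cost.
Shutting down limits the loss to fixed cost, £347.

Shut down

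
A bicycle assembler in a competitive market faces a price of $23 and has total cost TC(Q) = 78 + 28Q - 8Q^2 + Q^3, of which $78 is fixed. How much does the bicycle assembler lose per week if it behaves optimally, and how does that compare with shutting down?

Profit = -$28 at Q = 5

AVC = 28 - 8Q + Q^2 has its minimum $12 at Q = 4; price $23 clears that bar, so the firm operates.
MC = 28 - 16Q + 3Q^2. Setting P = MC and taking the root on the rising branch gives Q* = 5.
TR = 23·5 = 115. TC = 78 + 65 = 143. Profit = 115 − 143 = -$28.
That loss of $28 beats the $78 the firm would lose by shutting down; producing recovers $50 of fixed cost.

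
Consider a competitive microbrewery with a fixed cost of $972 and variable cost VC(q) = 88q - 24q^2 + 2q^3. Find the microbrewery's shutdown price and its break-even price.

Shutdown price = $16; break-even price = $142

Shutdown price = min AVC. AVC = 88 - 24q + 2q^2, with vertex at q = 6 and minimum $16.
ATC = 972/q + 88 - 24q + 2q^2. Setting dATC/dq = −972/q^2 − 24 + 4q = 0 gives q = 9 (since 4·9^3 − 24·9^2 = 972).
min ATC = 972/9 + 88 − 24·9 + 2·9^2 = $142. That is the break-even price.
For $16 ≤ P < $142 the firm produces at a loss; below $16 it shuts down.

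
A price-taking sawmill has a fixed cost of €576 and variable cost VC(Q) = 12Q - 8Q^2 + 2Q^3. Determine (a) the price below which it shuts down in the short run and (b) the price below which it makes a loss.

Shutdown price = min AVC. AVC = 12 - 8Q + 2Q^2, with vertex at Q = 2 and minimum €4.
ATC = 576/Q + 12 - 8Q + 2Q^2. Setting dATC/dQ = −576/Q^2 − 8 + 4Q = 0 gives Q = 6 (since 4·6^3 − 8·6^2 = 576).
min ATC = 576/6 + 12 − 8·6 + 2·6^2 = €132. That is the break-even price.
Between these two prices the firm operates at a loss; above €132 it earns a profit.

Shutdown price = €4; break-even price = €132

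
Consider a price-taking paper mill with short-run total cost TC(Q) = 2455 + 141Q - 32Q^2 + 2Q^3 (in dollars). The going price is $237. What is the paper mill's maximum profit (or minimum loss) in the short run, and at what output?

Profit = -$151 at Q = 12

AVC = 141 - 32Q + 2Q^2; min AVC = $13 at Q = 8. Since P = $237 ≥ min AVC, the firm produces.
MC = 141 - 64Q + 6Q^2. Setting P = MC and taking the root on the rising branch gives Q* = 12.
TR = 237·12 = 2844. TC = 2455 + 540 = 2995. Profit = 2844 − 2995 = -$151.
Shutting down would mean losing the fixed cost of $2455, so operating at a loss of $151 is better by $2304.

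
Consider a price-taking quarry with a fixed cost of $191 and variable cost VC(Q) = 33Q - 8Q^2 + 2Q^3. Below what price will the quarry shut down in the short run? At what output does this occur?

The firm shuts down when price falls below the minimum of average variable cost. AVC = VC/Q = 33 - 8Q + 2Q^2.
dAVC/dQ = -8 + 4Q = 0 gives Q = 2. min AVC = 33 - 8·2 + 2·2^2 = 25.
The firm shuts down for any P below $25.

$25 per unit, at Q = 2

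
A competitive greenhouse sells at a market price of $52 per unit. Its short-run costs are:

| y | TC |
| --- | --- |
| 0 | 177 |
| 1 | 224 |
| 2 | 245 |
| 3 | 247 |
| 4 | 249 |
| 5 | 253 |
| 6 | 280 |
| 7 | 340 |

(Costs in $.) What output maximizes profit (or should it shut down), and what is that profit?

Compute π = P·y − TC at each output: y=0: -177; y=1: -172; y=2: -141; y=3: -91; y=4: -41; y=5: 7; y=6: 32; y=7: 24.
Profit is maximized at y = 6. AVC there is 103/6 = $17.17 ≤ P, so producing beats shutting down (which would give -$177).

y = 6; profit = $32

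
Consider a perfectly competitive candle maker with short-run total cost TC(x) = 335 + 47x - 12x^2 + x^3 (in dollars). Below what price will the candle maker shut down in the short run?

$11 per unit

The shutdown price is the minimum of AVC. VC = 47x - 12x^2 + x^3, so AVC = 47 - 12x + x^2.
dAVC/dx = -12 + 2x = 0 gives x = 6. min AVC = 47 - 12·6 + 6^2 = 11.
For P < $11 the firm produces nothing.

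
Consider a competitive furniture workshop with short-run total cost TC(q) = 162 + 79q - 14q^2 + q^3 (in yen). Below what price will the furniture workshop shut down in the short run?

¥30 per unit

The shutdown price is the minimum of AVC. VC = 79q - 14q^2 + q^3, so AVC = 79 - 14q + q^2.
At the minimum of AVC, MC = AVC. MC = 79 - 28q + 3q^2; setting MC = AVC gives 2q^2 - 14q = 0, so q = 7. min AVC = 30.
So the shutdown price is ¥30.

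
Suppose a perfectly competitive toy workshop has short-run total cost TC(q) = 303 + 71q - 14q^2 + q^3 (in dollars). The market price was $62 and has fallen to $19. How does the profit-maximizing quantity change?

Output falls from 9 to 0 (the firm shuts down)

MC = 71 - 28q + 3q^2; the shutdown threshold is min AVC = $22 (at q = 7).
At P = $62 ≥ min AVC, set P = MC on the rising branch: q = 9.
At P = $19 < min AVC = $22, price no longer covers variable cost at any output, so the firm shuts down: q = 0.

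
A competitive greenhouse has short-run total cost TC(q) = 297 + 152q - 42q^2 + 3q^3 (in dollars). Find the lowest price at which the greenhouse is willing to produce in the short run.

$5 per unit

The shutdown price is the minimum of AVC. VC = 152q - 42q^2 + 3q^3, so AVC = 152 - 42q + 3q^2.
At the minimum of AVC, MC = AVC. MC = 152 - 84q + 9q^2; setting MC = AVC gives 6q^2 - 42q = 0, so q = 7. min AVC = 5.
So the shutdown price is $5.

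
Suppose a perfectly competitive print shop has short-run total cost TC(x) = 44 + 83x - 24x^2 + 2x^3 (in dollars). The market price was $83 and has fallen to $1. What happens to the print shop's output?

Output falls from 8 to 0 (the firm shuts down)

MC = 83 - 48x + 6x^2; the shutdown threshold is min AVC = $11 (at x = 6).
With P = $83 above the shutdown price, P = MC gives x = 8.
At P = $1 < min AVC = $11, price no longer covers variable cost at any output, so the firm shuts down: x = 0.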